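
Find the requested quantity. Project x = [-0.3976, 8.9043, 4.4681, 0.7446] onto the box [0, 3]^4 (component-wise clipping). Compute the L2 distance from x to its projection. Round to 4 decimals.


Project each component onto [0, 3].
clip(-0.3976) = 0.0, clip(8.9043) = 3.0, clip(4.4681) = 3.0, clip(0.7446) = 0.7446
Projection = [0.0, 3.0, 3.0, 0.7446]
Squared diffs: [0.1581, 34.8608, 2.1553, 0.0]
Distance = sqrt(37.1742) = 6.0971


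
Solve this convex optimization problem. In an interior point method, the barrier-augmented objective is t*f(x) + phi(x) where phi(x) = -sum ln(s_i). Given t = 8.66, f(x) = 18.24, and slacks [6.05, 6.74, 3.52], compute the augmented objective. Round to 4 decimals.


Step 1: Compute log-barrier.
ln values: [1.8001, 1.9081, 1.2585]
phi = -(1.8001 + 1.9081 + 1.2585) = -4.9666
Step 2: Compute augmented objective.
t*f(x) = 8.66*18.24 = 157.9584
Total = 157.9584 - 4.9666 = 152.9918


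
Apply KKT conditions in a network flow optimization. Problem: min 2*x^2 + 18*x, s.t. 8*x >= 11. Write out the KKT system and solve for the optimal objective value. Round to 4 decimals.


Step 1: Try lambda = 0 (constraint inactive).
x_unc = -18/(2*2) = -4.5
Check: 8*-4.5 = -36.0 < 11 -- violated!
Step 2: Constraint must be active: 8*x = 11
x* = 11/8 = 1.375
lambda = (2*2*1.375 + 18)/8 = 2.9375
Step 3: Compute optimal value.
f(x*) = 2*1.375^2 + 18*1.375 = 28.5313


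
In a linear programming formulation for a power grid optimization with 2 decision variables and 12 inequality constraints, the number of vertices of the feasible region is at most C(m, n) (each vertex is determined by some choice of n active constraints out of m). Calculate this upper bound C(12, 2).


Each vertex corresponds to some choice of n active constraints out of m, so the number of vertices is at most C(m, n) = m! / (n!(m-n)!).
m = 12, n = 2
Numerator: 12 * 11
Denominator: 2! = 2
C(12, 2) = 66


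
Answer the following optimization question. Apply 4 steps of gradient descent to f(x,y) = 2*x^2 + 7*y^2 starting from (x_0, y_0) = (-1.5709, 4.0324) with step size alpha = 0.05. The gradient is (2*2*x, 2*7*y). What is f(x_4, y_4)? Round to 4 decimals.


Gradient descent on f(x,y) = 2*x^2 + 7*y^2.
Starting point: (-1.5709, 4.0324), alpha = 0.05
Step 1: grad_x = 2*2*-1.5709 = -6.2836, grad_y = 2*7*4.0324 = 56.4536
  x_1 = -1.5709 - 0.05*-6.2836 = -1.2567
  y_1 = 4.0324 - 0.05*56.4536 = 1.2097
Step 2: grad_x = 2*2*-1.2567 = -5.0269, grad_y = 2*7*1.2097 = 16.9361
  x_2 = -1.2567 - 0.05*-5.0269 = -1.0054
  y_2 = 1.2097 - 0.05*16.9361 = 0.3629
Step 3: grad_x = 2*2*-1.0054 = -4.0215, grad_y = 2*7*0.3629 = 5.0808
  x_3 = -1.0054 - 0.05*-4.0215 = -0.8043
  y_3 = 0.3629 - 0.05*5.0808 = 0.1089
Step 4: grad_x = 2*2*-0.8043 = -3.2172, grad_y = 2*7*0.1089 = 1.5242
  x_4 = -0.8043 - 0.05*-3.2172 = -0.6434
  y_4 = 0.1089 - 0.05*1.5242 = 0.0327
f(-0.6434, 0.0327) = 2*(-0.6434)^2 + 7*0.0327^2 = 0.8355


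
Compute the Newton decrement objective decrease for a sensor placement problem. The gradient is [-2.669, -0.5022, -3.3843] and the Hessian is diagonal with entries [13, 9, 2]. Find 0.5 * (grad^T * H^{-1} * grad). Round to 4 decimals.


Step 1: H is diagonal, so H^(-1) * g = [-0.2053, -0.0558, -1.6922].
Step 2: g^T H^(-1) g = sum_i g_i^2 / H_ii
  = (-2.669)^2/13 + (-0.5022)^2/9 + (-3.3843)^2/2
  = 0.548 + 0.028 + 5.7267 = 6.3027
Step 3: Objective decrease = 0.5 * g^T H^(-1) g = 3.1514


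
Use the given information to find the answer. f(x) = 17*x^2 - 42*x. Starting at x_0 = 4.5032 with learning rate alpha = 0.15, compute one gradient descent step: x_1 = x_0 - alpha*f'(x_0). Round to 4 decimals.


We compute the gradient at x_0 and apply the update.
f'(x) = 34*x - 42
f'(4.5032) = 34*4.5032 - 42 = 111.1088
x_1 = 4.5032 - 0.15*111.1088 = -12.1631


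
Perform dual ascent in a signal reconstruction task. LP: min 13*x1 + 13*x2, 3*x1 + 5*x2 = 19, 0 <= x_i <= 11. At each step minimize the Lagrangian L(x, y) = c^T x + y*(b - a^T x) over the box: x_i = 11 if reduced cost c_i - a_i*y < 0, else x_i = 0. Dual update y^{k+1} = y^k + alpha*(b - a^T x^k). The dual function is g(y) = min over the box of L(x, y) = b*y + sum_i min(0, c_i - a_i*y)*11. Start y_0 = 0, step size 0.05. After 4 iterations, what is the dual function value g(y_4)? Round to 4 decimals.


Dual ascent for LP: min 13*x1 + 13*x2, 3*x1 + 5*x2 = 19, 0 <= x_i <= 11
Step 1: y^k = 0.0, reduced costs: (13.0, 13.0)
  x^k = (0.0, 0.0), subgradient = b - a^T x = 19.0
  y^{k+1} = 0.0 + 0.05*19.0 = 0.95
Step 2: y^k = 0.95, reduced costs: (10.15, 8.25)
  x^k = (0.0, 0.0), subgradient = b - a^T x = 19.0
  y^{k+1} = 0.95 + 0.05*19.0 = 1.9
Step 3: y^k = 1.9, reduced costs: (7.3, 3.5)
  x^k = (0.0, 0.0), subgradient = b - a^T x = 19.0
  y^{k+1} = 1.9 + 0.05*19.0 = 2.85
Step 4: y^k = 2.85, reduced costs: (4.45, -1.25)
  x^k = (0.0, 11.0), subgradient = b - a^T x = -36.0
  y^{k+1} = 2.85 + 0.05*-36.0 = 1.05
Dual objective at y_4 = 1.05: reduced costs (9.85, 7.75), box minimizer x = (0.0, 0.0)
g(y_4) = b*y + (c1 - a1*y)*x1 + (c2 - a2*y)*x2 = 19*1.05 + 9.85*0.0 + 7.75*0.0 = 19.95 + 0.0 + 0.0 = 19.95


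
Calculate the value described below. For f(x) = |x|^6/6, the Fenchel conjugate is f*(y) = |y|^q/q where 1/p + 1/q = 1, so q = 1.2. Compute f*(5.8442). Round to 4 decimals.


The conjugate exponent q satisfies 1/p + 1/q = 1.
p = 6, so q = 6/(6 - 1) = 1.2
|y|^q = 5.8442^1.2 = 8.319
f*(5.8442) = 8.319 / 1.2 = 6.9325


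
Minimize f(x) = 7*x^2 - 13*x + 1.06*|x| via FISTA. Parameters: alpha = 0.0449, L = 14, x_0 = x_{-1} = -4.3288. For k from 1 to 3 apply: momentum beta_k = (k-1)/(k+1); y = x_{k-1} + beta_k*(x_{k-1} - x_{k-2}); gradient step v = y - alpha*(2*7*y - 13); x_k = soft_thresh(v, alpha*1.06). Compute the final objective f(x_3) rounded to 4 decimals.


FISTA on f(x) = 7*x^2 - 13*x + 1.06*|x|
L = 14, alpha = 0.0449
Iteration 1: beta = 0.0, y = -4.3288 + 0.0*(-4.3288 + 4.3288) = -4.3288
  grad(y) = -73.6032, v = y - alpha*grad = -1.024
  prox(v) = soft_thresh(-1.024, 0.0476) = -0.9764
Iteration 2: beta = 0.3333, y = -0.9764 + 0.3333*(-0.9764 + 4.3288) = 0.141
  grad(y) = -11.0255, v = y - alpha*grad = 0.6361
  prox(v) = soft_thresh(0.6361, 0.0476) = 0.5885
Iteration 3: beta = 0.5, y = 0.5885 + 0.5*(0.5885 + 0.9764) = 1.3709
  grad(y) = 6.1932, v = y - alpha*grad = 1.0929
  prox(v) = soft_thresh(1.0929, 0.0476) = 1.0453
f(x_3) = 7*1.0453^2 - 13*1.0453 + 1.06*|1.0453| = -4.8324


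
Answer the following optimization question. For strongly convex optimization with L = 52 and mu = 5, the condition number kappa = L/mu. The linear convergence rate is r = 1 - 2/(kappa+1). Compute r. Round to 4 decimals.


Step 1: Compute the condition number.
kappa = L/mu = 52/5 = 10.4
Step 2: Compute the convergence rate.
r = 1 - 2/(kappa + 1) = 1 - 2*mu/(L + mu) = (L - mu)/(L + mu) = 47/57 = 0.8246


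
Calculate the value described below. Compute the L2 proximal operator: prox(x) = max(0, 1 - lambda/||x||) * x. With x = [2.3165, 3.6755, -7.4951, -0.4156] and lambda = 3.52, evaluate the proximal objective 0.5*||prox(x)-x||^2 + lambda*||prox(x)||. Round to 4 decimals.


Step 1: Compute ||x||.
||x|| = 8.6732
Step 2: Compute scaling factor.
scale = max(0, 1 - 3.52/8.6732) = 0.5942
Step 3: prox(x) = [1.3764, 2.1838, -4.4532, -0.2469]
||prox(x)|| = 5.1532
Step 4: Proximal objective.
0.5*||prox-x||^2 = 6.1952
lambda*||prox|| = 18.1393
Total = 24.3345


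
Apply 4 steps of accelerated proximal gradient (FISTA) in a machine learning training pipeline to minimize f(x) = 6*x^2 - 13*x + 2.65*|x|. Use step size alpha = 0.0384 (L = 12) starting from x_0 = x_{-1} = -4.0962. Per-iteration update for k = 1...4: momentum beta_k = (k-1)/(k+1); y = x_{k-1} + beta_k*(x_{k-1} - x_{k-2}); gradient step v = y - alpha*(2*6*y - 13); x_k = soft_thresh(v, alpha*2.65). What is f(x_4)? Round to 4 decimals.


FISTA on f(x) = 6*x^2 - 13*x + 2.65*|x|
L = 12, alpha = 0.0384
Iteration 1: beta = 0.0, y = -4.0962 + 0.0*(-4.0962 + 4.0962) = -4.0962
  grad(y) = -62.1544, v = y - alpha*grad = -1.7095
  prox(v) = soft_thresh(-1.7095, 0.1018) = -1.6077
Iteration 2: beta = 0.3333, y = -1.6077 + 0.3333*(-1.6077 + 4.0962) = -0.7782
  grad(y) = -22.3386, v = y - alpha*grad = 0.0796
  prox(v) = soft_thresh(0.0796, 0.1018) = 0.0
Iteration 3: beta = 0.5, y = 0.0 + 0.5*(0.0 + 1.6077) = 0.8039
  grad(y) = -3.3537, v = y - alpha*grad = 0.9326
  prox(v) = soft_thresh(0.9326, 0.1018) = 0.8309
Iteration 4: beta = 0.6, y = 0.8309 + 0.6*(0.8309 - 0.0) = 1.3294
  grad(y) = 2.9529, v = y - alpha*grad = 1.216
  prox(v) = soft_thresh(1.216, 0.1018) = 1.1143
f(x_4) = 6*1.1143^2 - 13*1.1143 + 2.65*|1.1143| = -4.0832


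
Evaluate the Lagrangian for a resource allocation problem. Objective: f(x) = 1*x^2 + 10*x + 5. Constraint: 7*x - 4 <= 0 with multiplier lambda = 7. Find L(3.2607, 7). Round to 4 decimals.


Step 1: Evaluate f(x).
f(3.2607) = 1*3.2607^2 + 10*3.2607 + 5 = 48.2392
Step 2: Evaluate g(x).
g(3.2607) = 7*3.2607 - 4 = 18.8249
Step 3: Compute Lagrangian.
L = 48.2392 + 7*18.8249 = 180.0135


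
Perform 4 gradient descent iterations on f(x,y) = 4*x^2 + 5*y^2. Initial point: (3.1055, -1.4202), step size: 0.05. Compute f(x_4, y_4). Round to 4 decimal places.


Gradient descent on f(x,y) = 4*x^2 + 5*y^2.
Starting point: (3.1055, -1.4202), alpha = 0.05
Step 1: grad_x = 2*4*3.1055 = 24.844, grad_y = 2*5*-1.4202 = -14.202
  x_1 = 3.1055 - 0.05*24.844 = 1.8633
  y_1 = -1.4202 - 0.05*-14.202 = -0.7101
Step 2: grad_x = 2*4*1.8633 = 14.9064, grad_y = 2*5*-0.7101 = -7.101
  x_2 = 1.8633 - 0.05*14.9064 = 1.118
  y_2 = -0.7101 - 0.05*-7.101 = -0.3551
Step 3: grad_x = 2*4*1.118 = 8.9438, grad_y = 2*5*-0.3551 = -3.5505
  x_3 = 1.118 - 0.05*8.9438 = 0.6708
  y_3 = -0.3551 - 0.05*-3.5505 = -0.1775
Step 4: grad_x = 2*4*0.6708 = 5.3663, grad_y = 2*5*-0.1775 = -1.7753
  x_4 = 0.6708 - 0.05*5.3663 = 0.4025
  y_4 = -0.1775 - 0.05*-1.7753 = -0.0888
f(0.4025, -0.0888) = 4*0.4025^2 + 5*(-0.0888)^2 = 0.6873


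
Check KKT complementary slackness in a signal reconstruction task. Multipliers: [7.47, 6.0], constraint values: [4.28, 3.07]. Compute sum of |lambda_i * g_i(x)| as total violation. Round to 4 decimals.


KKT complementary slackness check:
lambda_1 * g_1 = 7.47 * 4.28 = 31.9716
lambda_2 * g_2 = 6.0 * 3.07 = 18.42
Total violation = 31.9716 + 18.42 = 50.3916


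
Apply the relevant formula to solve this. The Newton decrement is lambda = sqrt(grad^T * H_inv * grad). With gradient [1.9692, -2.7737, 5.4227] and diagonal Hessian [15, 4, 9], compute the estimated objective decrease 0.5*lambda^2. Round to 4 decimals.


Step 1: H is diagonal, so H^(-1) * g = [0.1313, -0.6934, 0.6025].
Step 2: g^T H^(-1) g = sum_i g_i^2 / H_ii
  = (1.9692)^2/15 + (-2.7737)^2/4 + (5.4227)^2/9
  = 0.2585 + 1.9234 + 3.2673 = 5.4492
Step 3: Objective decrease = 0.5 * g^T H^(-1) g = 2.7246


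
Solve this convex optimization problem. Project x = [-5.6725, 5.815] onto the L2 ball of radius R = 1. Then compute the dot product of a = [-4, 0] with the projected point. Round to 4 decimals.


Step 1: Compute ||x|| (intermediates to 6 decimals).
||x|| = sqrt((-5.6725)^2 + 5.815^2) = 8.123514
Step 2: Project.
Since ||x|| > R, scale = R/||x|| = 1/8.123514 = 0.123099, proj(x) = scale * x
proj(x) = [-0.698279, 0.715821]
Step 3: Dot product.
a^T * proj(x) = -4*(-0.698279) + 0*0.715821 = 2.7931


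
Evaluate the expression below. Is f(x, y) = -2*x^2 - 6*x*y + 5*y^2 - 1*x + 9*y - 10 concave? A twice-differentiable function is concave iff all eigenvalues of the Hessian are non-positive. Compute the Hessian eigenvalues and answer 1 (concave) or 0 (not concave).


The Hessian of f(x,y) = -2*x^2 - 6*x*y + 5*y^2 - 1*x + 9*y - 10 is:
H = [[-4, -6], [-6, 10]]
Trace = -4 + 10 = 6
Determinant = -4*10 - (-6)^2 = -76
Discriminant = (6)^2 - 4*-76 = 340.0
Eigenvalues: lambda_1 = -6.2195, lambda_2 = 12.2195
The function is not concave.

0


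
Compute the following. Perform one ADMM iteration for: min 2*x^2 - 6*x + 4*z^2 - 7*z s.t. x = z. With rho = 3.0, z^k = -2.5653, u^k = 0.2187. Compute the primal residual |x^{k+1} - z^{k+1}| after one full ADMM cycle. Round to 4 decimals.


ADMM iteration with rho = 3.0, z^k = -2.5653, u^k = 0.2187
Step 1: x-update.
Minimize 2*x^2 - 6*x + (3.0/2)*(x + 2.5653 + 0.2187)^2
FOC: (2*2 + 3.0)*x = 6 + 3.0*(-2.5653 - 0.2187)
x^{k+1} = -0.336
Step 2: z-update.
Minimize 4*z^2 - 7*z + (3.0/2)*(-0.336 - z + 0.2187)^2
FOC: (2*4 + 3.0)*z = 7 + 3.0*(-0.336 + 0.2187)
z^{k+1} = 0.6044
Step 3: u-update.
u^{k+1} = 0.2187 - 0.336 - 0.6044 = -0.7217
Step 4: Primal residual = |-0.336 - 0.6044| = 0.9404


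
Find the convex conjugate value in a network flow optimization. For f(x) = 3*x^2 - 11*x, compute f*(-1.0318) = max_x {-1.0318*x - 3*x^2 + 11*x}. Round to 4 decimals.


f*(y) = sup_x {y*x - a*x^2 - b*x} = sup_x {(y-b)*x - a*x^2}
FOC: (y - b) - 2a*x = 0 => x* = (y - b)/(2a)
x* = (-1.0318 + 11)/(2*3) = 1.6614
f*(-1.0318) = (y-b)^2/(4a) = (-1.0318 + 11)^2/(4*3)
= 99.365/12 = 8.2804


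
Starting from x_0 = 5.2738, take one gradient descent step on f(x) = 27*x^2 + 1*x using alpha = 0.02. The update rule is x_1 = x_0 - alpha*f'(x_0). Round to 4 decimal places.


We compute the gradient at x_0 and apply the update.
f'(x) = 54*x + 1
f'(5.2738) = 54*5.2738 + 1 = 285.7852
x_1 = 5.2738 - 0.02*285.7852 = -0.4419


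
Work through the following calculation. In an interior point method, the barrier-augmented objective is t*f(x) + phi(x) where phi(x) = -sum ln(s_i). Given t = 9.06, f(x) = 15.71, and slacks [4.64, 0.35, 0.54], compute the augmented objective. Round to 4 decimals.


Step 1: Compute log-barrier.
ln values: [1.5347, -1.0498, -0.6162]
phi = -(1.5347 - 1.0498 - 0.6162) = 0.1313
Step 2: Compute augmented objective.
t*f(x) = 9.06*15.71 = 142.3326
Total = 142.3326 + 0.1313 = 142.4639


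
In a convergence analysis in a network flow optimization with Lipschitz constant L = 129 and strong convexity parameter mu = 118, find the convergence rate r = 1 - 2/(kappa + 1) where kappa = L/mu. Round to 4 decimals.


Step 1: Compute the condition number.
kappa = L/mu = 129/118 = 1.0932
Step 2: Compute the convergence rate.
r = 1 - 2/(kappa + 1) = 1 - 2*mu/(L + mu) = (L - mu)/(L + mu) = 11/247 = 0.0445


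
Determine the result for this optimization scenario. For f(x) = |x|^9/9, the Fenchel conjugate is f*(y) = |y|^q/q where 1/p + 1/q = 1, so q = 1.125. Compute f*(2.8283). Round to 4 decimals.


The conjugate exponent q satisfies 1/p + 1/q = 1.
p = 9, so q = 9/(9 - 1) = 1.125
|y|^q = 2.8283^1.125 = 3.2208
f*(2.8283) = 3.2208 / 1.125 = 2.8629


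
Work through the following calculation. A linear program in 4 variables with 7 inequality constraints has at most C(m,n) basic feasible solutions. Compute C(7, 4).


Each vertex corresponds to some choice of n active constraints out of m, so the number of vertices is at most C(m, n) = m! / (n!(m-n)!).
m = 7, n = 4
Numerator: 7 * 6 * 5 * 4
Denominator: 4! = 24
C(7, 4) = 35


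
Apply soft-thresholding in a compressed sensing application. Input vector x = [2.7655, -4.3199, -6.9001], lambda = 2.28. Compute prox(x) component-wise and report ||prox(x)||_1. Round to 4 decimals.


Soft-thresholding with lambda = 2.28:
prox(2.7655) = sign(2.7655)*max(|2.7655| - 2.28, 0) = 0.4855
prox(-4.3199) = sign(-4.3199)*max(|-4.3199| - 2.28, 0) = -2.0399
prox(-6.9001) = sign(-6.9001)*max(|-6.9001| - 2.28, 0) = -4.6201
prox(x) = [0.4855, -2.0399, -4.6201]
||prox(x)||_1 = 0.4855 + 2.0399 + 4.6201 = 7.1455


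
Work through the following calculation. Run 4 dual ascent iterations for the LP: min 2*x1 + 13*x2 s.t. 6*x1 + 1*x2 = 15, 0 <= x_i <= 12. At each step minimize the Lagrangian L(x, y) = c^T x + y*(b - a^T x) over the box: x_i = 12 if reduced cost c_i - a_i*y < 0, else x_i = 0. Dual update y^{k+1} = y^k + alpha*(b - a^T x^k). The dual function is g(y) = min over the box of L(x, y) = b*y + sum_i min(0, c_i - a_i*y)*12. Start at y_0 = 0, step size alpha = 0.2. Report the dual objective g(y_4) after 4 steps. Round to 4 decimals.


Dual ascent for LP: min 2*x1 + 13*x2, 6*x1 + 1*x2 = 15, 0 <= x_i <= 12
Step 1: y^k = 0.0, reduced costs: (2.0, 13.0)
  x^k = (0.0, 0.0), subgradient = b - a^T x = 15.0
  y^{k+1} = 0.0 + 0.2*15.0 = 3.0
Step 2: y^k = 3.0, reduced costs: (-16.0, 10.0)
  x^k = (12.0, 0.0), subgradient = b - a^T x = -57.0
  y^{k+1} = 3.0 + 0.2*-57.0 = -8.4
Step 3: y^k = -8.4, reduced costs: (52.4, 21.4)
  x^k = (0.0, 0.0), subgradient = b - a^T x = 15.0
  y^{k+1} = -8.4 + 0.2*15.0 = -5.4
Step 4: y^k = -5.4, reduced costs: (34.4, 18.4)
  x^k = (0.0, 0.0), subgradient = b - a^T x = 15.0
  y^{k+1} = -5.4 + 0.2*15.0 = -2.4
Dual objective at y_4 = -2.4: reduced costs (16.4, 15.4), box minimizer x = (0.0, 0.0)
g(y_4) = b*y + (c1 - a1*y)*x1 + (c2 - a2*y)*x2 = 15*(-2.4) + 16.4*0.0 + 15.4*0.0 = -36.0 + 0.0 + 0.0 = -36.0


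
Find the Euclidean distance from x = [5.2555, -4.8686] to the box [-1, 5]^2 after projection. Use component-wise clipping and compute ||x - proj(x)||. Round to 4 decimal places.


Project each component onto [-1, 5].
clip(5.2555) = 5.0, clip(-4.8686) = -1.0
Projection = [5.0, -1.0]
Squared diffs: [0.0653, 14.9661]
Distance = sqrt(15.0314) = 3.877


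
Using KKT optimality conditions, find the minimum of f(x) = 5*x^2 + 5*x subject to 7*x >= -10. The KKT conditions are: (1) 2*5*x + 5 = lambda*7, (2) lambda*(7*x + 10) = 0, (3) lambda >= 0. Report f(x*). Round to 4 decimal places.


Step 1: Try lambda = 0 (constraint inactive).
Stationarity: 2*5*x + 5 = 0
x* = -5/(2*5) = -0.5
Check constraint: 7*-0.5 = -3.5 >= -10 -- satisfied.
Step 2: Compute optimal value.
f(x*) = 5*(-0.5)^2 + 5*(-0.5) = -1.25


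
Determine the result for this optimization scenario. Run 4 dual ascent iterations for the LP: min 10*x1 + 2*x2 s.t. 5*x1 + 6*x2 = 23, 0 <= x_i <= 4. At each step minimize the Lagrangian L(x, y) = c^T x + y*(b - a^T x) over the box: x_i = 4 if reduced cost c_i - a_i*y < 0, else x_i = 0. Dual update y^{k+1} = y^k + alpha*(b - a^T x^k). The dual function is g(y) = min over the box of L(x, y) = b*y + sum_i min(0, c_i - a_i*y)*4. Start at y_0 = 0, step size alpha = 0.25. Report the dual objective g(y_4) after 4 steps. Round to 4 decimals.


Dual ascent for LP: min 10*x1 + 2*x2, 5*x1 + 6*x2 = 23, 0 <= x_i <= 4
Step 1: y^k = 0.0, reduced costs: (10.0, 2.0)
  x^k = (0.0, 0.0), subgradient = b - a^T x = 23.0
  y^{k+1} = 0.0 + 0.25*23.0 = 5.75
Step 2: y^k = 5.75, reduced costs: (-18.75, -32.5)
  x^k = (4.0, 4.0), subgradient = b - a^T x = -21.0
  y^{k+1} = 5.75 + 0.25*-21.0 = 0.5
Step 3: y^k = 0.5, reduced costs: (7.5, -1.0)
  x^k = (0.0, 4.0), subgradient = b - a^T x = -1.0
  y^{k+1} = 0.5 + 0.25*-1.0 = 0.25
Step 4: y^k = 0.25, reduced costs: (8.75, 0.5)
  x^k = (0.0, 0.0), subgradient = b - a^T x = 23.0
  y^{k+1} = 0.25 + 0.25*23.0 = 6.0
Dual objective at y_4 = 6.0: reduced costs (-20.0, -34.0), box minimizer x = (4.0, 4.0)
g(y_4) = b*y + (c1 - a1*y)*x1 + (c2 - a2*y)*x2 = 23*6.0 + (-20.0)*4.0 + (-34.0)*4.0 = 138.0 - 80.0 - 136.0 = -78.0


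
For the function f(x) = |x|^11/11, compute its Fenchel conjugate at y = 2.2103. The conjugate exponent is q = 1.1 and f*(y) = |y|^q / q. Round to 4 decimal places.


The conjugate exponent q satisfies 1/p + 1/q = 1.
p = 11, so q = 11/(11 - 1) = 1.1
|y|^q = 2.2103^1.1 = 2.3927
f*(2.2103) = 2.3927 / 1.1 = 2.1752


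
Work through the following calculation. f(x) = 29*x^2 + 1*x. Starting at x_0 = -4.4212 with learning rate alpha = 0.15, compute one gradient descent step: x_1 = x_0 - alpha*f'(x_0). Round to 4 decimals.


We compute the gradient at x_0 and apply the update.
f'(x) = 58*x + 1
f'(-4.4212) = 58*-4.4212 + 1 = -255.4296
x_1 = -4.4212 - 0.15*-255.4296 = 33.8932


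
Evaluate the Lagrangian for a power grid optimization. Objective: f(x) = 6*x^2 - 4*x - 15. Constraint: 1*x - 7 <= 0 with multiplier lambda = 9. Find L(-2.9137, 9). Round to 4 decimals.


Step 1: Evaluate f(x).
f(-2.9137) = 6*(-2.9137)^2 - 4*(-2.9137) - 15 = 47.5927
Step 2: Evaluate g(x).
g(-2.9137) = 1*-2.9137 - 7 = -9.9137
Step 3: Compute Lagrangian.
L = 47.5927 + 9*-9.9137 = -41.6306


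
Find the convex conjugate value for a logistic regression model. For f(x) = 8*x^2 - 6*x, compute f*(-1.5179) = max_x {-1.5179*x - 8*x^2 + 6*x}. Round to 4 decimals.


f*(y) = sup_x {y*x - a*x^2 - b*x} = sup_x {(y-b)*x - a*x^2}
FOC: (y - b) - 2a*x = 0 => x* = (y - b)/(2a)
x* = (-1.5179 + 6)/(2*8) = 0.2801
f*(-1.5179) = (y-b)^2/(4a) = (-1.5179 + 6)^2/(4*8)
= 20.0892/32 = 0.6278


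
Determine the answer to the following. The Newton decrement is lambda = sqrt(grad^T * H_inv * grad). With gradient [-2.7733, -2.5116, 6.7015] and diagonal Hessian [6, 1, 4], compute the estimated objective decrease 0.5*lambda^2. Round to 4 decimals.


Step 1: H is diagonal, so H^(-1) * g = [-0.4622, -2.5116, 1.6754].
Step 2: g^T H^(-1) g = sum_i g_i^2 / H_ii
  = (-2.7733)^2/6 + (-2.5116)^2/1 + (6.7015)^2/4
  = 1.2819 + 6.3081 + 11.2275 = 18.8175
Step 3: Objective decrease = 0.5 * g^T H^(-1) g = 9.4088


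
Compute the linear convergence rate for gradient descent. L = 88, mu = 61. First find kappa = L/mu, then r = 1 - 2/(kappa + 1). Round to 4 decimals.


Step 1: Compute the condition number.
kappa = L/mu = 88/61 = 1.4426
Step 2: Compute the convergence rate.
r = 1 - 2/(kappa + 1) = 1 - 2*mu/(L + mu) = (L - mu)/(L + mu) = 27/149 = 0.1812


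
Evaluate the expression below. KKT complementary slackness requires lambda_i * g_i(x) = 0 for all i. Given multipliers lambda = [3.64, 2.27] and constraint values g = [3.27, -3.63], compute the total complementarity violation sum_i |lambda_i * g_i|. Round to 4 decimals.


KKT complementary slackness check:
lambda_1 * g_1 = 3.64 * 3.27 = 11.9028
lambda_2 * g_2 = 2.27 * -3.63 = -8.2401
Total violation = 11.9028 + 8.2401 = 20.1429


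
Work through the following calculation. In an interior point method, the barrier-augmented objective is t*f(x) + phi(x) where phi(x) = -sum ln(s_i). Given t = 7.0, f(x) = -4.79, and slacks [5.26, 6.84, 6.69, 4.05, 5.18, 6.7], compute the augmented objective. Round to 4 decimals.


Step 1: Compute log-barrier.
ln values: [1.6601, 1.9228, 1.9006, 1.3987, 1.6448, 1.9021]
phi = -(1.6601 + 1.9228 + 1.9006 + 1.3987 + 1.6448 + 1.9021) = -10.4292
Step 2: Compute augmented objective.
t*f(x) = 7.0*-4.79 = -33.53
Total = -33.53 - 10.4292 = -43.9592


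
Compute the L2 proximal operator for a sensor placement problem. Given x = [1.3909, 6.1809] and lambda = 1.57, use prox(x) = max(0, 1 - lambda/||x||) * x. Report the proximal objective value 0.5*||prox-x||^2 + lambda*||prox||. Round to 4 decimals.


Step 1: Compute ||x||.
||x|| = 6.3355
Step 2: Compute scaling factor.
scale = max(0, 1 - 1.57/6.3355) = 0.7522
Step 3: prox(x) = [1.0462, 4.6492]
||prox(x)|| = 4.7655
Step 4: Proximal objective.
0.5*||prox-x||^2 = 1.2325
lambda*||prox|| = 7.4818
Total = 8.7142


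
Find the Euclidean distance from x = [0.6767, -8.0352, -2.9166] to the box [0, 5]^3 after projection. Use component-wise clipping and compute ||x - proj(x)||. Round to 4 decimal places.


Project each component onto [0, 5].
clip(0.6767) = 0.6767, clip(-8.0352) = 0.0, clip(-2.9166) = 0.0
Projection = [0.6767, 0.0, 0.0]
Squared diffs: [0.0, 64.5644, 8.5066]
Distance = sqrt(73.071) = 8.5482


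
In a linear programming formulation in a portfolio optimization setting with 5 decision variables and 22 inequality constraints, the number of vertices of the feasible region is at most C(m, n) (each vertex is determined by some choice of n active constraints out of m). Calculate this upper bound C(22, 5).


Each vertex corresponds to some choice of n active constraints out of m, so the number of vertices is at most C(m, n) = m! / (n!(m-n)!).
m = 22, n = 5
Numerator: 22 * 21 * 20 * 19 * 18
Denominator: 5! = 120
C(22, 5) = 26334


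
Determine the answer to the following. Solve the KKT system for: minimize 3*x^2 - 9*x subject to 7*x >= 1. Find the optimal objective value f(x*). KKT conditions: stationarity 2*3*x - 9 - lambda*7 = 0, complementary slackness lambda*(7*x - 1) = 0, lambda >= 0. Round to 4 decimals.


Step 1: Try lambda = 0 (constraint inactive).
Stationarity: 2*3*x - 9 = 0
x* = 9/(2*3) = 1.5
Check constraint: 7*1.5 = 10.5 >= 1 -- satisfied.
Step 2: Compute optimal value.
f(x*) = 3*1.5^2 - 9*1.5 = -6.75


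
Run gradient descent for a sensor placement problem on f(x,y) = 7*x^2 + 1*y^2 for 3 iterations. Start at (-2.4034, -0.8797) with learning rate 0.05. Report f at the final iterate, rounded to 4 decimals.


Gradient descent on f(x,y) = 7*x^2 + 1*y^2.
Starting point: (-2.4034, -0.8797), alpha = 0.05
Step 1: grad_x = 2*7*-2.4034 = -33.6476, grad_y = 2*1*-0.8797 = -1.7594
  x_1 = -2.4034 - 0.05*-33.6476 = -0.721
  y_1 = -0.8797 - 0.05*-1.7594 = -0.7917
Step 2: grad_x = 2*7*-0.721 = -10.0943, grad_y = 2*1*-0.7917 = -1.5835
  x_2 = -0.721 - 0.05*-10.0943 = -0.2163
  y_2 = -0.7917 - 0.05*-1.5835 = -0.7126
Step 3: grad_x = 2*7*-0.2163 = -3.0283, grad_y = 2*1*-0.7126 = -1.4251
  x_3 = -0.2163 - 0.05*-3.0283 = -0.0649
  y_3 = -0.7126 - 0.05*-1.4251 = -0.6413
f(-0.0649, -0.6413) = 7*(-0.0649)^2 + 1*(-0.6413)^2 = 0.4407


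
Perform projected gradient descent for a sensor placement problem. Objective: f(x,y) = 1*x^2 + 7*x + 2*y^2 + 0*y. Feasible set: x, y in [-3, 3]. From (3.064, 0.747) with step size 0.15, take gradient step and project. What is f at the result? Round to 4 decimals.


Step 1: Compute gradient at (3.064, 0.747).
grad_x = 2*1*3.064 + 7 = 13.128
grad_y = 2*2*0.747 + 0 = 2.988
Step 2: Gradient step.
x_raw = 3.064 - 0.15*13.128 = 1.0948
y_raw = 0.747 - 0.15*2.988 = 0.2988
Step 3: Project onto [-3, 3].
x_proj = clip(1.0948) = 1.0948
y_proj = clip(0.2988) = 0.2988
Step 4: Evaluate f.
f(1.0948, 0.2988) = 9.0407


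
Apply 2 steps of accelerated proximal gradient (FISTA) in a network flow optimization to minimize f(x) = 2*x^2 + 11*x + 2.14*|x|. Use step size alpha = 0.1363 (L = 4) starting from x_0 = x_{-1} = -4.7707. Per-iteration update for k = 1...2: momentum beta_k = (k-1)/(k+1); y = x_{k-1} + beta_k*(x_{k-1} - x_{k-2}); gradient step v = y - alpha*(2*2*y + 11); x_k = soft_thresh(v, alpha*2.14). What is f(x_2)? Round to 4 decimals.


FISTA on f(x) = 2*x^2 + 11*x + 2.14*|x|
L = 4, alpha = 0.1363
Iteration 1: beta = 0.0, y = -4.7707 + 0.0*(-4.7707 + 4.7707) = -4.7707
  grad(y) = -8.0828, v = y - alpha*grad = -3.669
  prox(v) = soft_thresh(-3.669, 0.2917) = -3.3773
Iteration 2: beta = 0.3333, y = -3.3773 + 0.3333*(-3.3773 + 4.7707) = -2.9129
  grad(y) = -0.6515, v = y - alpha*grad = -2.8241
  prox(v) = soft_thresh(-2.8241, 0.2917) = -2.5324
f(x_2) = 2*(-2.5324)^2 + 11*(-2.5324) + 2.14*|-2.5324| = -9.611


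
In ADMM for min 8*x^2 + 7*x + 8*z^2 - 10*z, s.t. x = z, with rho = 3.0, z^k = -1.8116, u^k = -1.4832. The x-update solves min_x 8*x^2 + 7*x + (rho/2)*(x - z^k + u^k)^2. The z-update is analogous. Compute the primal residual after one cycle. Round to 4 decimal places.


ADMM iteration with rho = 3.0, z^k = -1.8116, u^k = -1.4832
Step 1: x-update.
Minimize 8*x^2 + 7*x + (3.0/2)*(x + 1.8116 - 1.4832)^2
FOC: (2*8 + 3.0)*x = -7 + 3.0*(-1.8116 + 1.4832)
x^{k+1} = -0.4203
Step 2: z-update.
Minimize 8*z^2 - 10*z + (3.0/2)*(-0.4203 - z - 1.4832)^2
FOC: (2*8 + 3.0)*z = 10 + 3.0*(-0.4203 - 1.4832)
z^{k+1} = 0.2258
Step 3: u-update.
u^{k+1} = -1.4832 - 0.4203 - 0.2258 = -2.1292
Step 4: Primal residual = |-0.4203 - 0.2258| = 0.646


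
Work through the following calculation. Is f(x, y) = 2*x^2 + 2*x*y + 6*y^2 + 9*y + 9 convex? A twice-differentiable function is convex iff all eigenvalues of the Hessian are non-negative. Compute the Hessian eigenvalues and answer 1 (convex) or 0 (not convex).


The Hessian of f(x,y) = 2*x^2 + 2*x*y + 6*y^2 + 9*y + 9 is:
H = [[4, 2], [2, 12]]
Trace = 4 + 12 = 16
Determinant = 4*12 - (2)^2 = 44
Discriminant = (16)^2 - 4*44 = 80.0
Eigenvalues: lambda_1 = 3.5279, lambda_2 = 12.4721
The function is convex.

1


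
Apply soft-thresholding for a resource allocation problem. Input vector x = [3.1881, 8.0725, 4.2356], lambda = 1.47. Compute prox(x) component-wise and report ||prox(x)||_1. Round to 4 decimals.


Soft-thresholding with lambda = 1.47:
prox(3.1881) = sign(3.1881)*max(|3.1881| - 1.47, 0) = 1.7181
prox(8.0725) = sign(8.0725)*max(|8.0725| - 1.47, 0) = 6.6025
prox(4.2356) = sign(4.2356)*max(|4.2356| - 1.47, 0) = 2.7656
prox(x) = [1.7181, 6.6025, 2.7656]
||prox(x)||_1 = 1.7181 + 6.6025 + 2.7656 = 11.0862


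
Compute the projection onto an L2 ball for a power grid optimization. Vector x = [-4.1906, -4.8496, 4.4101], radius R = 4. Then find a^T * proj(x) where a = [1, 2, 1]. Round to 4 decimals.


Step 1: Compute ||x|| (intermediates to 6 decimals).
||x|| = sqrt((-4.1906)^2 + (-4.8496)^2 + 4.4101^2) = 7.780021
Step 2: Project.
Since ||x|| > R, scale = R/||x|| = 4/7.780021 = 0.514137, proj(x) = scale * x
proj(x) = [-2.154543, -2.493359, 2.267396]
Step 3: Dot product.
a^T * proj(x) = 1*(-2.154543) + 2*(-2.493359) + 1*2.267396 = -4.8739


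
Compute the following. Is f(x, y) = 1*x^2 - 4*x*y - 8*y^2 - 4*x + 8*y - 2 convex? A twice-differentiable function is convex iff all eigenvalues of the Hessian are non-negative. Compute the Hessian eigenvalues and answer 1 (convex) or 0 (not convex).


The Hessian of f(x,y) = 1*x^2 - 4*x*y - 8*y^2 - 4*x + 8*y - 2 is:
H = [[2, -4], [-4, -16]]
Trace = 2 - 16 = -14
Determinant = 2*-16 - (-4)^2 = -48
Discriminant = (-14)^2 - 4*-48 = 388.0
Eigenvalues: lambda_1 = -16.8489, lambda_2 = 2.8489
The function is not convex.

0


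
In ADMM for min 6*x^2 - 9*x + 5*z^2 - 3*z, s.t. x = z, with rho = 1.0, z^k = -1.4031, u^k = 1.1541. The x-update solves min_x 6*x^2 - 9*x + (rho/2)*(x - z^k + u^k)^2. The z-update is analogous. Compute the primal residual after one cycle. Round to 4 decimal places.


ADMM iteration with rho = 1.0, z^k = -1.4031, u^k = 1.1541
Step 1: x-update.
Minimize 6*x^2 - 9*x + (1.0/2)*(x + 1.4031 + 1.1541)^2
FOC: (2*6 + 1.0)*x = 9 + 1.0*(-1.4031 - 1.1541)
x^{k+1} = 0.4956
Step 2: z-update.
Minimize 5*z^2 - 3*z + (1.0/2)*(0.4956 - z + 1.1541)^2
FOC: (2*5 + 1.0)*z = 3 + 1.0*(0.4956 + 1.1541)
z^{k+1} = 0.4227
Step 3: u-update.
u^{k+1} = 1.1541 + 0.4956 - 0.4227 = 1.227
Step 4: Primal residual = |0.4956 - 0.4227| = 0.0729


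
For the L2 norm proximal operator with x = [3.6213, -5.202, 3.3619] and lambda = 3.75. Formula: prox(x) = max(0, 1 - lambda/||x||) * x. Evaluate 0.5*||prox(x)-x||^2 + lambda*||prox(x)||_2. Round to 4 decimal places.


Step 1: Compute ||x||.
||x|| = 7.1747
Step 2: Compute scaling factor.
scale = max(0, 1 - 3.75/7.1747) = 0.4773
Step 3: prox(x) = [1.7286, -2.4831, 1.6047]
||prox(x)|| = 3.4247
Step 4: Proximal objective.
0.5*||prox-x||^2 = 7.0313
lambda*||prox|| = 12.8426
Total = 19.874


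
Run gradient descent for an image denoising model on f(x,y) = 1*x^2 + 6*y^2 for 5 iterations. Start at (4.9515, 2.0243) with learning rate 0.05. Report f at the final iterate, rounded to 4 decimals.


Gradient descent on f(x,y) = 1*x^2 + 6*y^2.
Starting point: (4.9515, 2.0243), alpha = 0.05
Step 1: grad_x = 2*1*4.9515 = 9.903, grad_y = 2*6*2.0243 = 24.2916
  x_1 = 4.9515 - 0.05*9.903 = 4.4564
  y_1 = 2.0243 - 0.05*24.2916 = 0.8097
Step 2: grad_x = 2*1*4.4564 = 8.9127, grad_y = 2*6*0.8097 = 9.7166
  x_2 = 4.4564 - 0.05*8.9127 = 4.0107
  y_2 = 0.8097 - 0.05*9.7166 = 0.3239
Step 3: grad_x = 2*1*4.0107 = 8.0214, grad_y = 2*6*0.3239 = 3.8867
  x_3 = 4.0107 - 0.05*8.0214 = 3.6096
  y_3 = 0.3239 - 0.05*3.8867 = 0.1296
Step 4: grad_x = 2*1*3.6096 = 7.2193, grad_y = 2*6*0.1296 = 1.5547
  x_4 = 3.6096 - 0.05*7.2193 = 3.2487
  y_4 = 0.1296 - 0.05*1.5547 = 0.0518
Step 5: grad_x = 2*1*3.2487 = 6.4974, grad_y = 2*6*0.0518 = 0.6219
  x_5 = 3.2487 - 0.05*6.4974 = 2.9238
  y_5 = 0.0518 - 0.05*0.6219 = 0.0207
f(2.9238, 0.0207) = 1*2.9238^2 + 6*0.0207^2 = 8.5513


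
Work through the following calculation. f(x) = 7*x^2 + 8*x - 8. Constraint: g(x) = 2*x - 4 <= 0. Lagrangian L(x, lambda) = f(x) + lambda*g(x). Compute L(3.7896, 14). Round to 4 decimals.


Step 1: Evaluate f(x).
f(3.7896) = 7*3.7896^2 + 8*3.7896 - 8 = 122.8443
Step 2: Evaluate g(x).
g(3.7896) = 2*3.7896 - 4 = 3.5792
Step 3: Compute Lagrangian.
L = 122.8443 + 14*3.5792 = 172.9531


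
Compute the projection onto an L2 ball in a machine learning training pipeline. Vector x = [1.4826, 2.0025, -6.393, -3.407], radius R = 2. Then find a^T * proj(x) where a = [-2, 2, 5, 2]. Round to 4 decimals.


Step 1: Compute ||x|| (intermediates to 6 decimals).
||x|| = sqrt(1.4826^2 + 2.0025^2 + (-6.393)^2 + (-3.407)^2) = 7.660692
Step 2: Project.
Since ||x|| > R, scale = R/||x|| = 2/7.660692 = 0.261073, proj(x) = scale * x
proj(x) = [0.387067, 0.522799, -1.66904, -0.889476]
Step 3: Dot product.
a^T * proj(x) = -2*0.387067 + 2*0.522799 + 5*(-1.66904) + 2*(-0.889476) = -9.8527


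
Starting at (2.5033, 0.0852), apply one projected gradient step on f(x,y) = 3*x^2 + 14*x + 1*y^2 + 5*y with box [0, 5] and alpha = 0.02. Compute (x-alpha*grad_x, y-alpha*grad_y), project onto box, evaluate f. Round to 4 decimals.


Step 1: Compute gradient at (2.5033, 0.0852).
grad_x = 2*3*2.5033 + 14 = 29.0198
grad_y = 2*1*0.0852 + 5 = 5.1704
Step 2: Gradient step.
x_raw = 2.5033 - 0.02*29.0198 = 1.9229
y_raw = 0.0852 - 0.02*5.1704 = -0.0182
Step 3: Project onto [0, 5].
x_proj = clip(1.9229) = 1.9229
y_proj = clip(-0.0182) = 0.0
Step 4: Evaluate f.
f(1.9229, 0.0) = 38.0133


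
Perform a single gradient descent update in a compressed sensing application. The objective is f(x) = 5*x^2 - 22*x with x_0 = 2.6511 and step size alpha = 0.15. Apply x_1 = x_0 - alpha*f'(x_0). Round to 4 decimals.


We compute the gradient at x_0 and apply the update.
f'(x) = 10*x - 22
f'(2.6511) = 10*2.6511 - 22 = 4.511
x_1 = 2.6511 - 0.15*4.511 = 1.9745


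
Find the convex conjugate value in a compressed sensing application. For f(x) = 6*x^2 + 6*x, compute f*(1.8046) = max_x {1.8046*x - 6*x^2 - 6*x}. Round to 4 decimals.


f*(y) = sup_x {y*x - a*x^2 - b*x} = sup_x {(y-b)*x - a*x^2}
FOC: (y - b) - 2a*x = 0 => x* = (y - b)/(2a)
x* = (1.8046 - 6)/(2*6) = -0.3496
f*(1.8046) = (y-b)^2/(4a) = (1.8046 - 6)^2/(4*6)
= 17.6014/24 = 0.7334


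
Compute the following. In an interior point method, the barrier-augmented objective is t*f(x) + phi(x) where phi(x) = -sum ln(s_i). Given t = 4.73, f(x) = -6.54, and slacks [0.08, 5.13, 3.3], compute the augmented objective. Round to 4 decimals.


Step 1: Compute log-barrier.
ln values: [-2.5257, 1.6351, 1.1939]
phi = -(-2.5257 + 1.6351 + 1.1939) = -0.3033
Step 2: Compute augmented objective.
t*f(x) = 4.73*-6.54 = -30.9342
Total = -30.9342 - 0.3033 = -31.2375


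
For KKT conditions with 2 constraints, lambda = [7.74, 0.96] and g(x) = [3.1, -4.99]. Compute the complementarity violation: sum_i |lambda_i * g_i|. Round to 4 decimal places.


KKT complementary slackness check:
lambda_1 * g_1 = 7.74 * 3.1 = 23.994
lambda_2 * g_2 = 0.96 * -4.99 = -4.7904
Total violation = 23.994 + 4.7904 = 28.7844


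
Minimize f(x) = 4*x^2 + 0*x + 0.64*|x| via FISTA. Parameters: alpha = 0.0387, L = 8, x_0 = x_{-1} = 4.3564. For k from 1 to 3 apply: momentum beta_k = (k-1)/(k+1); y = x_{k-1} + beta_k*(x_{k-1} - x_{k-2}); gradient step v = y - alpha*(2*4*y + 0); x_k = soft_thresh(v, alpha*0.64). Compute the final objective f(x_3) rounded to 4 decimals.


FISTA on f(x) = 4*x^2 + 0*x + 0.64*|x|
L = 8, alpha = 0.0387
Iteration 1: beta = 0.0, y = 4.3564 + 0.0*(4.3564 - 4.3564) = 4.3564
  grad(y) = 34.8512, v = y - alpha*grad = 3.0077
  prox(v) = soft_thresh(3.0077, 0.0248) = 2.9829
Iteration 2: beta = 0.3333, y = 2.9829 + 0.3333*(2.9829 - 4.3564) = 2.5251
  grad(y) = 20.2004, v = y - alpha*grad = 1.7433
  prox(v) = soft_thresh(1.7433, 0.0248) = 1.7185
Iteration 3: beta = 0.5, y = 1.7185 + 0.5*(1.7185 - 2.9829) = 1.0863
  grad(y) = 8.6908, v = y - alpha*grad = 0.75
  prox(v) = soft_thresh(0.75, 0.0248) = 0.7252
f(x_3) = 4*0.7252^2 + 0*0.7252 + 0.64*|0.7252| = 2.5681


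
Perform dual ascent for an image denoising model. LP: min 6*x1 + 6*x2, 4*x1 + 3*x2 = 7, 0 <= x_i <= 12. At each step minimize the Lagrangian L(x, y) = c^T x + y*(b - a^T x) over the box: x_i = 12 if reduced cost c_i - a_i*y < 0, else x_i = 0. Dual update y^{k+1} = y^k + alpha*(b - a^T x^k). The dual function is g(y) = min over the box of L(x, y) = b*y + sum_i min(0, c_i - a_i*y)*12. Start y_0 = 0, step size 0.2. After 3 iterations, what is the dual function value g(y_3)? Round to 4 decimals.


Dual ascent for LP: min 6*x1 + 6*x2, 4*x1 + 3*x2 = 7, 0 <= x_i <= 12
Step 1: y^k = 0.0, reduced costs: (6.0, 6.0)
  x^k = (0.0, 0.0), subgradient = b - a^T x = 7.0
  y^{k+1} = 0.0 + 0.2*7.0 = 1.4
Step 2: y^k = 1.4, reduced costs: (0.4, 1.8)
  x^k = (0.0, 0.0), subgradient = b - a^T x = 7.0
  y^{k+1} = 1.4 + 0.2*7.0 = 2.8
Step 3: y^k = 2.8, reduced costs: (-5.2, -2.4)
  x^k = (12.0, 12.0), subgradient = b - a^T x = -77.0
  y^{k+1} = 2.8 + 0.2*-77.0 = -12.6
Dual objective at y_3 = -12.6: reduced costs (56.4, 43.8), box minimizer x = (0.0, 0.0)
g(y_3) = b*y + (c1 - a1*y)*x1 + (c2 - a2*y)*x2 = 7*(-12.6) + 56.4*0.0 + 43.8*0.0 = -88.2 + 0.0 + 0.0 = -88.2


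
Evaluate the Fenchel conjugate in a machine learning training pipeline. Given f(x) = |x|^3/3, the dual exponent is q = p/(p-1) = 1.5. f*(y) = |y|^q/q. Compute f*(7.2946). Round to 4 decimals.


The conjugate exponent q satisfies 1/p + 1/q = 1.
p = 3, so q = 3/(3 - 1) = 1.5
|y|^q = 7.2946^1.5 = 19.7016
f*(7.2946) = 19.7016 / 1.5 = 13.1344


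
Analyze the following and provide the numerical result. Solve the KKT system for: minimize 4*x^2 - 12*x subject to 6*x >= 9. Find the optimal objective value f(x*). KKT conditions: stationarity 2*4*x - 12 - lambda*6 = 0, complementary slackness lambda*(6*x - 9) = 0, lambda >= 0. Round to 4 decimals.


Step 1: Try lambda = 0 (constraint inactive).
Stationarity: 2*4*x - 12 = 0
x* = 12/(2*4) = 1.5
Check constraint: 6*1.5 = 9.0 >= 9 -- satisfied.
Step 2: Compute optimal value.
f(x*) = 4*1.5^2 - 12*1.5 = -9.0


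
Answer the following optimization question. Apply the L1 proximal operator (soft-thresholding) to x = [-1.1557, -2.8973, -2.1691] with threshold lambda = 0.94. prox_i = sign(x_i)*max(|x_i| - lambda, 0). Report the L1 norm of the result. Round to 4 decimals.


Soft-thresholding with lambda = 0.94:
prox(-1.1557) = sign(-1.1557)*max(|-1.1557| - 0.94, 0) = -0.2157
prox(-2.8973) = sign(-2.8973)*max(|-2.8973| - 0.94, 0) = -1.9573
prox(-2.1691) = sign(-2.1691)*max(|-2.1691| - 0.94, 0) = -1.2291
prox(x) = [-0.2157, -1.9573, -1.2291]
||prox(x)||_1 = 0.2157 + 1.9573 + 1.2291 = 3.4021


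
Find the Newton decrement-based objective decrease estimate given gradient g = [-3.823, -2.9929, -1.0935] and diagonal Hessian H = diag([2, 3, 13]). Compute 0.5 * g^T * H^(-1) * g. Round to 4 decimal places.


Step 1: H is diagonal, so H^(-1) * g = [-1.9115, -0.9976, -0.0841].
Step 2: g^T H^(-1) g = sum_i g_i^2 / H_ii
  = (-3.823)^2/2 + (-2.9929)^2/3 + (-1.0935)^2/13
  = 7.3077 + 2.9858 + 0.092 = 10.3855
Step 3: Objective decrease = 0.5 * g^T H^(-1) g = 5.1927


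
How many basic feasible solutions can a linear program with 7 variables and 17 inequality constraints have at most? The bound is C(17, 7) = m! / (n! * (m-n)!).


Each vertex corresponds to some choice of n active constraints out of m, so the number of vertices is at most C(m, n) = m! / (n!(m-n)!).
m = 17, n = 7
Numerator: 17 * 16 * 15 * 14 * 13 * 12 * 11
Denominator: 7! = 5040
C(17, 7) = 19448


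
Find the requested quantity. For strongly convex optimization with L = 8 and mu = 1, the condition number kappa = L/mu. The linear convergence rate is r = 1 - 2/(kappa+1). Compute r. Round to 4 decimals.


Step 1: Compute the condition number.
kappa = L/mu = 8/1 = 8.0
Step 2: Compute the convergence rate.
r = 1 - 2/(kappa + 1) = 1 - 2*mu/(L + mu) = (L - mu)/(L + mu) = 7/9 = 0.7778


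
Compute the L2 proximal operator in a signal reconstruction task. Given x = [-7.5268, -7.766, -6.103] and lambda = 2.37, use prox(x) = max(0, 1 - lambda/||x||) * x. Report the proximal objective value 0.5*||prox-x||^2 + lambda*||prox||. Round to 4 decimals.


Step 1: Compute ||x||.
||x|| = 12.4181
Step 2: Compute scaling factor.
scale = max(0, 1 - 2.37/12.4181) = 0.8092
Step 3: prox(x) = [-6.0903, -6.2839, -4.9382]
||prox(x)|| = 10.0481
Step 4: Proximal objective.
0.5*||prox-x||^2 = 2.8085
lambda*||prox|| = 23.814
Total = 26.6225
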